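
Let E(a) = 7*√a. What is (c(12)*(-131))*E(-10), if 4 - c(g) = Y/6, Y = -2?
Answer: -11921*I*√10/3 ≈ -12566.0*I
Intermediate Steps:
c(g) = 13/3 (c(g) = 4 - (-2)/6 = 4 - 1*(-⅓) = 4 + ⅓ = 13/3)
(c(12)*(-131))*E(-10) = ((13/3)*(-131))*(7*√(-10)) = -11921*I*√10/3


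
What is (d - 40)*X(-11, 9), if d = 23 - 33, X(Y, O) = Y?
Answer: 550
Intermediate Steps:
d = -10
(d - 40)*X(-11, 9) = (-10 - 40)*(-11) = -50*(-11) = 550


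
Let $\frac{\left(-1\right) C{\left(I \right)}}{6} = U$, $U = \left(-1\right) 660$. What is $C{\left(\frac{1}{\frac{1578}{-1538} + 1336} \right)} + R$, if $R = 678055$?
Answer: $682015$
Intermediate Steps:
$U = -660$
$C{\left(I \right)} = 3960$ ($C{\left(I \right)} = \left(-6\right) \left(-660\right) = 3960$)
$C{\left(\frac{1}{\frac{1578}{-1538} + 1336} \right)} + R = 3960 + 678055 = 682015$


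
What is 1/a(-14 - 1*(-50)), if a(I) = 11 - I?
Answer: -1/25 ≈ -0.040000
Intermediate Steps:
1/a(-14 - 1*(-50)) = 1/(11 - (-14 - 1*(-50))) = 1/(11 - (-14 + 50)) = 1/(11 - 1*36) = 1/(11 - 36) = 1/(-25) = -1/25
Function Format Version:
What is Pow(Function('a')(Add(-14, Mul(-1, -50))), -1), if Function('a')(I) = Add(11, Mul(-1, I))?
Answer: Rational(-1, 25) ≈ -0.040000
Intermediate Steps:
Pow(Function('a')(Add(-14, Mul(-1, -50))), -1) = Pow(Add(11, Mul(-1, Add(-14, Mul(-1, -50)))), -1) = Pow(Add(11, Mul(-1, Add(-14, 50))), -1) = Pow(Add(11, Mul(-1, 36)), -1) = Pow(Add(11, -36), -1) = Pow(-25, -1) = Rational(-1, 25)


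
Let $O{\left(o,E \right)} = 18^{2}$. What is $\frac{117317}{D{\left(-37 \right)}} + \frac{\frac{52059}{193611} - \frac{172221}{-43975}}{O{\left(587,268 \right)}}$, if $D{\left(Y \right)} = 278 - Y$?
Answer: $\frac{599326026629986}{1609154264025} \approx 372.45$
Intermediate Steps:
$O{\left(o,E \right)} = 324$
$\frac{117317}{D{\left(-37 \right)}} + \frac{\frac{52059}{193611} - \frac{172221}{-43975}}{O{\left(587,268 \right)}} = \frac{117317}{278 - -37} + \frac{\frac{52059}{193611} - \frac{172221}{-43975}}{324} = \frac{117317}{278 + 37} + \left(52059 \cdot \frac{1}{193611} - - \frac{172221}{43975}\right) \frac{1}{324} = \frac{117317}{315} + \left(\frac{17353}{64537} + \frac{172221}{43975}\right) \frac{1}{324} = 117317 \cdot \frac{1}{315} + \frac{11877724852}{2838014575} \cdot \frac{1}{324} = \frac{117317}{315} + \frac{2969431213}{229879180575} = \frac{599326026629986}{1609154264025}$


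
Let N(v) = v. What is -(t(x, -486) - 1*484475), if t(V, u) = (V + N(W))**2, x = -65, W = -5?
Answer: 479575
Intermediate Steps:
t(V, u) = (-5 + V)**2 (t(V, u) = (V - 5)**2 = (-5 + V)**2)
-(t(x, -486) - 1*484475) = -((-5 - 65)**2 - 1*484475) = -((-70)**2 - 484475) = -(4900 - 484475) = -1*(-479575) = 479575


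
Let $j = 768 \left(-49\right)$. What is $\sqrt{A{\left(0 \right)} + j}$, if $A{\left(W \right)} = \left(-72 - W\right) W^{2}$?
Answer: $112 i \sqrt{3} \approx 193.99 i$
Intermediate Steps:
$A{\left(W \right)} = W^{2} \left(-72 - W\right)$
$j = -37632$
$\sqrt{A{\left(0 \right)} + j} = \sqrt{0^{2} \left(-72 - 0\right) - 37632} = \sqrt{0 \left(-72 + 0\right) - 37632} = \sqrt{0 \left(-72\right) - 37632} = \sqrt{0 - 37632} = \sqrt{-37632} = 112 i \sqrt{3}$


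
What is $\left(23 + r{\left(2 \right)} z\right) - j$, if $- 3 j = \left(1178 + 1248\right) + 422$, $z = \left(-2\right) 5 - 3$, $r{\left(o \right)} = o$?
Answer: $\frac{2839}{3} \approx 946.33$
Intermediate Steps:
$z = -13$ ($z = -10 - 3 = -13$)
$j = - \frac{2848}{3}$ ($j = - \frac{\left(1178 + 1248\right) + 422}{3} = - \frac{2426 + 422}{3} = \left(- \frac{1}{3}\right) 2848 = - \frac{2848}{3} \approx -949.33$)
$\left(23 + r{\left(2 \right)} z\right) - j = \left(23 + 2 \left(-13\right)\right) - - \frac{2848}{3} = \left(23 - 26\right) + \frac{2848}{3} = -3 + \frac{2848}{3} = \frac{2839}{3}$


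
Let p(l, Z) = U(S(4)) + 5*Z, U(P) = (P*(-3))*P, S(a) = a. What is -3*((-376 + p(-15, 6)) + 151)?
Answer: 729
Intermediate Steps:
U(P) = -3*P**2 (U(P) = (-3*P)*P = -3*P**2)
p(l, Z) = -48 + 5*Z (p(l, Z) = -3*4**2 + 5*Z = -3*16 + 5*Z = -48 + 5*Z)
-3*((-376 + p(-15, 6)) + 151) = -3*((-376 + (-48 + 5*6)) + 151) = -3*((-376 + (-48 + 30)) + 151) = -3*((-376 - 18) + 151) = -3*(-394 + 151) = -3*(-243) = 729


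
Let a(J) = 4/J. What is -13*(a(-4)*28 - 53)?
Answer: 1053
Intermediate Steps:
-13*(a(-4)*28 - 53) = -13*((4/(-4))*28 - 53) = -13*((4*(-1/4))*28 - 53) = -13*(-1*28 - 53) = -13*(-28 - 53) = -13*(-81) = 1053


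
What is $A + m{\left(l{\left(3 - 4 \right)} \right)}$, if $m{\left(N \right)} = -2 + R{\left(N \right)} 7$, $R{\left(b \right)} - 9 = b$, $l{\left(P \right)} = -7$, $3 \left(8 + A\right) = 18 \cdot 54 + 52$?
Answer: $\frac{1036}{3} \approx 345.33$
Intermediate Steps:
$A = \frac{1000}{3}$ ($A = -8 + \frac{18 \cdot 54 + 52}{3} = -8 + \frac{972 + 52}{3} = -8 + \frac{1}{3} \cdot 1024 = -8 + \frac{1024}{3} = \frac{1000}{3} \approx 333.33$)
$R{\left(b \right)} = 9 + b$
$m{\left(N \right)} = 61 + 7 N$ ($m{\left(N \right)} = -2 + \left(9 + N\right) 7 = -2 + \left(63 + 7 N\right) = 61 + 7 N$)
$A + m{\left(l{\left(3 - 4 \right)} \right)} = \frac{1000}{3} + \left(61 + 7 \left(-7\right)\right) = \frac{1000}{3} + \left(61 - 49\right) = \frac{1000}{3} + 12 = \frac{1036}{3}$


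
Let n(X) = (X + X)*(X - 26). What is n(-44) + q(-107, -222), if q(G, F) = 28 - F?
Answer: 6410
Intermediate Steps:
n(X) = 2*X*(-26 + X) (n(X) = (2*X)*(-26 + X) = 2*X*(-26 + X))
n(-44) + q(-107, -222) = 2*(-44)*(-26 - 44) + (28 - 1*(-222)) = 2*(-44)*(-70) + (28 + 222) = 6160 + 250 = 6410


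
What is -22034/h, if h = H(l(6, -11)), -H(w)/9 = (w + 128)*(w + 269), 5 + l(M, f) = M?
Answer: 11017/156735 ≈ 0.070291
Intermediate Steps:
l(M, f) = -5 + M
H(w) = -9*(128 + w)*(269 + w) (H(w) = -9*(w + 128)*(w + 269) = -9*(128 + w)*(269 + w))
h = -313470 (h = -309888 - 3573*(-5 + 6) - 9*(-5 + 6)² = -309888 - 3573*1 - 9*1² = -309888 - 3573 - 9*1 = -309888 - 3573 - 9 = -313470)
-22034/h = -22034/(-313470) = -22034*(-1/313470) = 11017/156735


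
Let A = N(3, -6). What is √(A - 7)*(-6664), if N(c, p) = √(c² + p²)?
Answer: -6664*I*√(7 - 3*√5) ≈ -3599.8*I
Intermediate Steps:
A = 3*√5 (A = √(3² + (-6)²) = √(9 + 36) = √45 = 3*√5 ≈ 6.7082)
√(A - 7)*(-6664) = √(3*√5 - 7)*(-6664) = √(-7 + 3*√5)*(-6664) = -6664*√(-7 + 3*√5)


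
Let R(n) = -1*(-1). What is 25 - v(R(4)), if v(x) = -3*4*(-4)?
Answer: -23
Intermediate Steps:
R(n) = 1
v(x) = 48 (v(x) = -12*(-4) = 48)
25 - v(R(4)) = 25 - 1*48 = 25 - 48 = -23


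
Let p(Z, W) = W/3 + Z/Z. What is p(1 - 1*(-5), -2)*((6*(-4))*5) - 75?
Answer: -115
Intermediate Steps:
p(Z, W) = 1 + W/3 (p(Z, W) = W*(⅓) + 1 = W/3 + 1 = 1 + W/3)
p(1 - 1*(-5), -2)*((6*(-4))*5) - 75 = (1 + (⅓)*(-2))*((6*(-4))*5) - 75 = (1 - ⅔)*(-24*5) - 75 = (⅓)*(-120) - 75 = -40 - 75 = -115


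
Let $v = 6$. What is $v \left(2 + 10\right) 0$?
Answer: $0$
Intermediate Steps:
$v \left(2 + 10\right) 0 = 6 \left(2 + 10\right) 0 = 6 \cdot 12 \cdot 0 = 72 \cdot 0 = 0$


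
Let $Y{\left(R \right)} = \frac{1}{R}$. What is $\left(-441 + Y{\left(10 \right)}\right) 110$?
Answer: $-48499$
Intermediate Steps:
$\left(-441 + Y{\left(10 \right)}\right) 110 = \left(-441 + \frac{1}{10}\right) 110 = \left(- \frac{4409}{10}\right) 110 = -48499$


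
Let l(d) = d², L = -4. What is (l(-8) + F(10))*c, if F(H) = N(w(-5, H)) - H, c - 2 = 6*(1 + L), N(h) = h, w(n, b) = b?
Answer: -1024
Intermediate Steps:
c = -16 (c = 2 + 6*(1 - 4) = 2 + 6*(-3) = 2 - 18 = -16)
F(H) = 0 (F(H) = H - H = 0)
(l(-8) + F(10))*c = ((-8)² + 0)*(-16) = (64 + 0)*(-16) = 64*(-16) = -1024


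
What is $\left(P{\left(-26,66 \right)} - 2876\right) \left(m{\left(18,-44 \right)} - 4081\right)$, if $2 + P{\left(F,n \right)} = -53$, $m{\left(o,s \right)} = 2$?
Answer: $11955549$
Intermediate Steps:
$P{\left(F,n \right)} = -55$ ($P{\left(F,n \right)} = -2 - 53 = -55$)
$\left(P{\left(-26,66 \right)} - 2876\right) \left(m{\left(18,-44 \right)} - 4081\right) = \left(-55 - 2876\right) \left(2 - 4081\right) = \left(-2931\right) \left(-4079\right) = 11955549$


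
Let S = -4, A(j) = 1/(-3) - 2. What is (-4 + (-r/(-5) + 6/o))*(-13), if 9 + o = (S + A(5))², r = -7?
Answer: 9477/140 ≈ 67.693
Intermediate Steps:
A(j) = -7/3 (A(j) = -⅓ - 2 = -7/3)
o = 280/9 (o = -9 + (-4 - 7/3)² = -9 + (-19/3)² = -9 + 361/9 = 280/9 ≈ 31.111)
(-4 + (-r/(-5) + 6/o))*(-13) = (-4 + (-1*(-7)/(-5) + 6/(280/9)))*(-13) = (-4 + (7*(-⅕) + 6*(9/280)))*(-13) = (-4 + (-7/5 + 27/140))*(-13) = (-4 - 169/140)*(-13) = -729/140*(-13) = 9477/140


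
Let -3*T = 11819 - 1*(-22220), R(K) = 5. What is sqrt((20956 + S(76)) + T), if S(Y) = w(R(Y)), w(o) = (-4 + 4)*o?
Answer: sqrt(86487)/3 ≈ 98.029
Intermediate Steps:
w(o) = 0 (w(o) = 0*o = 0)
S(Y) = 0
T = -34039/3 (T = -(11819 - 1*(-22220))/3 = -(11819 + 22220)/3 = -1/3*34039 = -34039/3 ≈ -11346.)
sqrt((20956 + S(76)) + T) = sqrt((20956 + 0) - 34039/3) = sqrt(20956 - 34039/3) = sqrt(28829/3) = sqrt(86487)/3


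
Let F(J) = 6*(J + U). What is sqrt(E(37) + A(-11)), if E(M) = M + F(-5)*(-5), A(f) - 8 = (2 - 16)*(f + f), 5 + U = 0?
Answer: sqrt(653) ≈ 25.554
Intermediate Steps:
U = -5 (U = -5 + 0 = -5)
A(f) = 8 - 28*f (A(f) = 8 + (2 - 16)*(f + f) = 8 - 28*f)
F(J) = -30 + 6*J (F(J) = 6*(J - 5) = 6*(-5 + J) = -30 + 6*J)
E(M) = 300 + M (E(M) = M + (-30 + 6*(-5))*(-5) = M + (-30 - 30)*(-5) = M - 60*(-5) = M + 300 = 300 + M)
sqrt(E(37) + A(-11)) = sqrt((300 + 37) + (8 - 28*(-11))) = sqrt(337 + (8 + 308)) = sqrt(337 + 316) = sqrt(653)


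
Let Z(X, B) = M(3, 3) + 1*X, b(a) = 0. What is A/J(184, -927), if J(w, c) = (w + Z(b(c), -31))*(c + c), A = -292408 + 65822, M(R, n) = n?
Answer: 113293/173349 ≈ 0.65355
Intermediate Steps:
A = -226586
Z(X, B) = 3 + X (Z(X, B) = 3 + 1*X = 3 + X)
J(w, c) = 2*c*(3 + w) (J(w, c) = (w + (3 + 0))*(c + c) = (w + 3)*(2*c) = (3 + w)*(2*c) = 2*c*(3 + w))
A/J(184, -927) = -226586*(-1/(1854*(3 + 184))) = -226586/(2*(-927)*187) = -226586/(-346698) = -226586*(-1/346698) = 113293/173349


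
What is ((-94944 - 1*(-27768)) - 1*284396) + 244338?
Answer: -107234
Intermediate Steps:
((-94944 - 1*(-27768)) - 1*284396) + 244338 = ((-94944 + 27768) - 284396) + 244338 = (-67176 - 284396) + 244338 = -351572 + 244338 = -107234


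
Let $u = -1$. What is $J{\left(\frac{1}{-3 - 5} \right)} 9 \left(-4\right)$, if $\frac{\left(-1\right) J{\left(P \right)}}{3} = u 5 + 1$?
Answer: $-432$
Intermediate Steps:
$J{\left(P \right)} = 12$ ($J{\left(P \right)} = - 3 \left(\left(-1\right) 5 + 1\right) = - 3 \left(-5 + 1\right) = \left(-3\right) \left(-4\right) = 12$)
$J{\left(\frac{1}{-3 - 5} \right)} 9 \left(-4\right) = 12 \cdot 9 \left(-4\right) = 108 \left(-4\right) = -432$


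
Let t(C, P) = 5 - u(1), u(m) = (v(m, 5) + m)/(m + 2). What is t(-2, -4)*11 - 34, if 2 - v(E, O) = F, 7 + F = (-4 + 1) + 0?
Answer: -80/3 ≈ -26.667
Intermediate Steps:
F = -10 (F = -7 + ((-4 + 1) + 0) = -7 + (-3 + 0) = -7 - 3 = -10)
v(E, O) = 12 (v(E, O) = 2 - 1*(-10) = 2 + 10 = 12)
u(m) = (12 + m)/(2 + m) (u(m) = (12 + m)/(m + 2) = (12 + m)/(2 + m))
t(C, P) = 2/3 (t(C, P) = 5 - (12 + 1)/(2 + 1) = 5 - 13/3 = 2/3)
t(-2, -4)*11 - 34 = (2/3)*11 - 34 = 22/3 - 34 = -80/3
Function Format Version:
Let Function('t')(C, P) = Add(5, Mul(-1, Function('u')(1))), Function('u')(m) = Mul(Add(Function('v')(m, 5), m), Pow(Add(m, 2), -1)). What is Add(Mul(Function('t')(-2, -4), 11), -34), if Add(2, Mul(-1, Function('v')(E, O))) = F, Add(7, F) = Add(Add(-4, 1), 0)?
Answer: Rational(-80, 3) ≈ -26.667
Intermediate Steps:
F = -10 (F = Add(-7, Add(Add(-4, 1), 0)) = Add(-7, Add(-3, 0)) = Add(-7, -3) = -10)
Function('v')(E, O) = 12 (Function('v')(E, O) = Add(2, Mul(-1, -10)) = Add(2, 10) = 12)
Function('u')(m) = Mul(Pow(Add(2, m), -1), Add(12, m)) (Function('u')(m) = Mul(Add(12, m), Pow(Add(m, 2), -1)) = Mul(Add(12, m), Pow(Add(2, m), -1)) = Mul(Pow(Add(2, m), -1), Add(12, m)))
Function('t')(C, P) = Rational(2, 3) (Function('t')(C, P) = Add(5, Mul(-1, Mul(Pow(Add(2, 1), -1), Add(12, 1)))) = Add(5, Mul(-1, Mul(Pow(3, -1), 13))) = Add(5, Mul(-1, Mul(Rational(1, 3), 13))) = Add(5, Mul(-1, Rational(13, 3))) = Add(5, Rational(-13, 3)) = Rational(2, 3))
Add(Mul(Function('t')(-2, -4), 11), -34) = Add(Mul(Rational(2, 3), 11), -34) = Add(Rational(22, 3), -34) = Rational(-80, 3)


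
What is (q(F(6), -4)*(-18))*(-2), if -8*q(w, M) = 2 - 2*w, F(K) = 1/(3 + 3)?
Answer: -15/2 ≈ -7.5000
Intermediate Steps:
F(K) = ⅙ (F(K) = 1/6 = ⅙)
q(w, M) = -¼ + w/4 (q(w, M) = -(2 - 2*w)/8 = -¼ + w/4)
(q(F(6), -4)*(-18))*(-2) = ((-¼ + (¼)*(⅙))*(-18))*(-2) = ((-¼ + 1/24)*(-18))*(-2) = -5/24*(-18)*(-2) = (15/4)*(-2) = -15/2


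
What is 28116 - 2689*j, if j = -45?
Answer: 149121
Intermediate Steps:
28116 - 2689*j = 28116 - 2689*(-45) = 28116 - 1*(-121005) = 28116 + 121005 = 149121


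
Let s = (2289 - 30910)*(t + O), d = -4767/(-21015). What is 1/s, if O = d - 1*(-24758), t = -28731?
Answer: 7005/796501708396 ≈ 8.7947e-9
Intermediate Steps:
d = 1589/7005 (d = -4767*(-1/21015) = 1589/7005 ≈ 0.22684)
O = 173431379/7005 (O = 1589/7005 - 1*(-24758) = 1589/7005 + 24758 = 173431379/7005 ≈ 24758.)
s = 796501708396/7005 (s = (2289 - 30910)*(-28731 + 173431379/7005) = -28621*(-27829276/7005) = 796501708396/7005 ≈ 1.1370e+8)
1/s = 1/(796501708396/7005) = 7005/796501708396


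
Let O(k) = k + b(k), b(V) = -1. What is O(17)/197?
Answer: 16/197 ≈ 0.081218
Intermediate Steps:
O(k) = -1 + k (O(k) = k - 1 = -1 + k)
O(17)/197 = (-1 + 17)/197 = 16*(1/197) = 16/197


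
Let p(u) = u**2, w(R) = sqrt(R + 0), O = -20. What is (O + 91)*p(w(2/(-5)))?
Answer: -142/5 ≈ -28.400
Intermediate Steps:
w(R) = sqrt(R)
(O + 91)*p(w(2/(-5))) = (-20 + 91)*(sqrt(2/(-5)))**2 = 71*(sqrt(2*(-1/5)))**2 = 71*(sqrt(-2/5))**2 = 71*(I*sqrt(10)/5)**2 = 71*(-2/5) = -142/5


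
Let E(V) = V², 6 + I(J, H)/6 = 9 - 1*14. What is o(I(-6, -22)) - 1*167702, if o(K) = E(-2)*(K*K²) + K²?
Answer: -1313330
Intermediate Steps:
I(J, H) = -66 (I(J, H) = -36 + 6*(9 - 1*14) = -36 + 6*(9 - 14) = -36 + 6*(-5) = -36 - 30 = -66)
o(K) = K² + 4*K³ (o(K) = (-2)²*(K*K²) + K² = 4*K³ + K² = K² + 4*K³)
o(I(-6, -22)) - 1*167702 = (-66)²*(1 + 4*(-66)) - 1*167702 = 4356*(1 - 264) - 167702 = 4356*(-263) - 167702 = -1145628 - 167702 = -1313330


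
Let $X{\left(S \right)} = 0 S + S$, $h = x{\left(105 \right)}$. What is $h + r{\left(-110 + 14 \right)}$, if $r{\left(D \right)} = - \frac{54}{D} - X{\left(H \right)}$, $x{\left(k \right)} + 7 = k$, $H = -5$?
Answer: $\frac{1657}{16} \approx 103.56$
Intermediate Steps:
$x{\left(k \right)} = -7 + k$
$h = 98$ ($h = -7 + 105 = 98$)
$X{\left(S \right)} = S$ ($X{\left(S \right)} = 0 + S = S$)
$r{\left(D \right)} = 5 - \frac{54}{D}$ ($r{\left(D \right)} = - \frac{54}{D} - -5 = - \frac{54}{D} + 5 = 5 - \frac{54}{D}$)
$h + r{\left(-110 + 14 \right)} = 98 + \left(5 - \frac{54}{-110 + 14}\right) = 98 + \left(5 - \frac{54}{-96}\right) = 98 + \left(5 - - \frac{9}{16}\right) = 98 + \left(5 + \frac{9}{16}\right) = 98 + \frac{89}{16} = \frac{1657}{16}$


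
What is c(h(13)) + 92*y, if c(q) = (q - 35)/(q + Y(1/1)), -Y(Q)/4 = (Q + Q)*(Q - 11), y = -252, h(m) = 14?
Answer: -2179317/94 ≈ -23184.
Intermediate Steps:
Y(Q) = -8*Q*(-11 + Q) (Y(Q) = -4*(Q + Q)*(Q - 11) = -4*2*Q*(-11 + Q) = -8*Q*(-11 + Q))
c(q) = (-35 + q)/(80 + q) (c(q) = (q - 35)/(q + 8*(11 - 1/1)/1) = (-35 + q)/(q + 8*1*(11 - 1*1)) = (-35 + q)/(q + 8*1*(11 - 1)) = (-35 + q)/(q + 8*1*10) = (-35 + q)/(q + 80) = (-35 + q)/(80 + q))
c(h(13)) + 92*y = (-35 + 14)/(80 + 14) + 92*(-252) = -21/94 - 23184 = -2179317/94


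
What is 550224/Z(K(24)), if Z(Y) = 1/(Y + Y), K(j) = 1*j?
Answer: 26410752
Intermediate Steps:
K(j) = j
Z(Y) = 1/(2*Y)
550224/Z(K(24)) = 550224/(((½)/24)) = 550224/(((½)*(1/24))) = 550224/(1/48) = 550224*48 = 26410752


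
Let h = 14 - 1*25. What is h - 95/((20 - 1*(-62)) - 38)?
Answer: -579/44 ≈ -13.159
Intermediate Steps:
h = -11 (h = 14 - 25 = -11)
h - 95/((20 - 1*(-62)) - 38) = -11 - 95/((20 - 1*(-62)) - 38) = -11 - 95/((20 + 62) - 38) = -11 - 95/(82 - 38) = -11 - 95/44 = -579/44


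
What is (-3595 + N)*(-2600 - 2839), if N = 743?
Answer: 15512028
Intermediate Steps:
(-3595 + N)*(-2600 - 2839) = (-3595 + 743)*(-2600 - 2839) = -2852*(-5439) = 15512028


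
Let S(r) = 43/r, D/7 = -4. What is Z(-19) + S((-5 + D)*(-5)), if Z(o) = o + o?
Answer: -6227/165 ≈ -37.739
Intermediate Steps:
D = -28 (D = 7*(-4) = -28)
Z(o) = 2*o
Z(-19) + S((-5 + D)*(-5)) = 2*(-19) + 43/(((-5 - 28)*(-5))) = -38 + 43/((-33*(-5))) = -38 + 43/165 = -6227/165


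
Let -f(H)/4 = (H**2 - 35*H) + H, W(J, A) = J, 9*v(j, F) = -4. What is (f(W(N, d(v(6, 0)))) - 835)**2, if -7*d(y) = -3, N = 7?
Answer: 6241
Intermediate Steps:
v(j, F) = -4/9 (v(j, F) = (1/9)*(-4) = -4/9)
d(y) = 3/7 (d(y) = -1/7*(-3) = 3/7)
f(H) = -4*H**2 + 136*H (f(H) = -4*((H**2 - 35*H) + H) = -4*(H**2 - 34*H) = -4*H**2 + 136*H)
(f(W(N, d(v(6, 0)))) - 835)**2 = (4*7*(34 - 1*7) - 835)**2 = (4*7*(34 - 7) - 835)**2 = (4*7*27 - 835)**2 = (756 - 835)**2 = (-79)**2 = 6241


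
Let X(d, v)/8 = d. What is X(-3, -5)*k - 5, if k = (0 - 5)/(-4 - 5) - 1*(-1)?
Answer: -127/3 ≈ -42.333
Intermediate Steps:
X(d, v) = 8*d
k = 14/9 (k = -5/(-9) + 1 = -5*(-1/9) + 1 = 5/9 + 1 = 14/9 ≈ 1.5556)
X(-3, -5)*k - 5 = (8*(-3))*(14/9) - 5 = -24*14/9 - 5 = -112/3 - 5 = -127/3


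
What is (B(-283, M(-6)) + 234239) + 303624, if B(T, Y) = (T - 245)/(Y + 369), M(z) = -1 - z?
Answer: 9143647/17 ≈ 5.3786e+5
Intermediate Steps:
B(T, Y) = (-245 + T)/(369 + Y)
(B(-283, M(-6)) + 234239) + 303624 = ((-245 - 283)/(369 + (-1 - 1*(-6))) + 234239) + 303624 = (-528/(369 + (-1 + 6)) + 234239) + 303624 = (-528/(369 + 5) + 234239) + 303624 = (-528/374 + 234239) + 303624 = ((1/374)*(-528) + 234239) + 303624 = (-24/17 + 234239) + 303624 = 3982039/17 + 303624 = 9143647/17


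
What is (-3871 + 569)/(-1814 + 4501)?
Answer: -3302/2687 ≈ -1.2289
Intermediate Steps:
(-3871 + 569)/(-1814 + 4501) = -3302/2687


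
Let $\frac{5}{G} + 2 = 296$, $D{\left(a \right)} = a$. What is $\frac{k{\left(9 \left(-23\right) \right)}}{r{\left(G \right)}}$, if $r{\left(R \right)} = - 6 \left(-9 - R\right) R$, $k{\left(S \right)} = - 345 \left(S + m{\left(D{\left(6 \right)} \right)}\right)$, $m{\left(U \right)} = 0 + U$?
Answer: $\frac{199796814}{2651} \approx 75367.0$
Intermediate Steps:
$m{\left(U \right)} = U$
$G = \frac{5}{294}$ ($G = \frac{5}{-2 + 296} = \frac{5}{294} \approx 0.017007$)
$k{\left(S \right)} = -2070 - 345 S$ ($k{\left(S \right)} = - 345 \left(S + 6\right) = - 345 \left(6 + S\right) = -2070 - 345 S$)
$r{\left(R \right)} = R \left(54 + 6 R\right)$ ($r{\left(R \right)} = \left(54 + 6 R\right) R = R \left(54 + 6 R\right)$)
$\frac{k{\left(9 \left(-23\right) \right)}}{r{\left(G \right)}} = \frac{-2070 - 345 \cdot 9 \left(-23\right)}{6 \cdot \frac{5}{294} \left(9 + \frac{5}{294}\right)} = \frac{-2070 - -71415}{6 \cdot \frac{5}{294} \cdot \frac{2651}{294}} = \frac{-2070 + 71415}{\frac{13255}{14406}} = 69345 \cdot \frac{14406}{13255} = \frac{199796814}{2651}$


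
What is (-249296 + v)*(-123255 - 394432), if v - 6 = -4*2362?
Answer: 133945299006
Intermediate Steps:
v = -9442 (v = 6 - 4*2362 = 6 - 9448 = -9442)
(-249296 + v)*(-123255 - 394432) = (-249296 - 9442)*(-123255 - 394432) = -258738*(-517687) = 133945299006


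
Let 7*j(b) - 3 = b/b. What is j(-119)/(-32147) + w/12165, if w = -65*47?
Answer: -137502451/547495557 ≈ -0.25115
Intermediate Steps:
w = -3055
j(b) = 4/7 (j(b) = 3/7 + (b/b)/7 = 3/7 + (1/7)*1 = 3/7 + 1/7 = 4/7)
j(-119)/(-32147) + w/12165 = (4/7)/(-32147) - 3055/12165 = (4/7)*(-1/32147) - 3055*1/12165 = -4/225029 - 611/2433 = -137502451/547495557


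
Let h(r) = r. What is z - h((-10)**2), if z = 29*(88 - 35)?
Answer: 1437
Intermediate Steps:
z = 1537 (z = 29*53 = 1537)
z - h((-10)**2) = 1537 - 1*(-10)**2 = 1537 - 1*100 = 1537 - 100 = 1437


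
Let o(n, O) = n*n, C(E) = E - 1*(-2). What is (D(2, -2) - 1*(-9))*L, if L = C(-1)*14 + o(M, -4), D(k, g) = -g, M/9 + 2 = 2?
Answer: 154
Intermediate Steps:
C(E) = 2 + E (C(E) = E + 2 = 2 + E)
M = 0 (M = -18 + 9*2 = -18 + 18 = 0)
o(n, O) = n²
L = 14 (L = (2 - 1)*14 + 0² = 1*14 + 0 = 14 + 0 = 14)
(D(2, -2) - 1*(-9))*L = (-1*(-2) - 1*(-9))*14 = (2 + 9)*14 = 11*14 = 154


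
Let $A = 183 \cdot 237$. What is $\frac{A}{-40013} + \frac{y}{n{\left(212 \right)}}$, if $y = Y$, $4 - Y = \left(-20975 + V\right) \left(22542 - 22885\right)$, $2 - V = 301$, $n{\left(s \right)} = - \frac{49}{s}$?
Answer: $\frac{61898481786189}{1960637} \approx 3.1571 \cdot 10^{7}$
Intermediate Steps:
$V = -299$ ($V = 2 - 301 = -299$)
$A = 43371$
$Y = -7296978$ ($Y = 4 - \left(-20975 - 299\right) \left(22542 - 22885\right) = 4 - \left(-21274\right) \left(-343\right) = 4 - 7296982 = -7296978$)
$y = -7296978$
$\frac{A}{-40013} + \frac{y}{n{\left(212 \right)}} = \frac{43371}{-40013} - \frac{7296978}{\left(-49\right) \frac{1}{212}} = 43371 \left(- \frac{1}{40013}\right) - \frac{7296978}{\left(-49\right) \frac{1}{212}} = - \frac{43371}{40013} - \frac{7296978}{- \frac{49}{212}} = - \frac{43371}{40013} - - \frac{1546959336}{49} = - \frac{43371}{40013} + \frac{1546959336}{49} = \frac{61898481786189}{1960637}$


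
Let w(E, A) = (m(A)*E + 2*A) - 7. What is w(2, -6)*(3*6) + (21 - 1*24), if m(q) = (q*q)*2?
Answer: 2247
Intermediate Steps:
m(q) = 2*q**2 (m(q) = q**2*2 = 2*q**2)
w(E, A) = -7 + 2*A + 2*E*A**2 (w(E, A) = ((2*A**2)*E + 2*A) - 7 = (2*E*A**2 + 2*A) - 7 = (2*A + 2*E*A**2) - 7 = -7 + 2*A + 2*E*A**2)
w(2, -6)*(3*6) + (21 - 1*24) = (-7 + 2*(-6) + 2*2*(-6)**2)*(3*6) + (21 - 1*24) = (-7 - 12 + 2*2*36)*18 + (21 - 24) = (-7 - 12 + 144)*18 - 3 = 125*18 - 3 = 2250 - 3 = 2247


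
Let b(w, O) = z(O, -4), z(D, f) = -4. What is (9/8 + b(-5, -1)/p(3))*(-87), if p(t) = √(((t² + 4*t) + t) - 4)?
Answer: -783/8 + 174*√5/5 ≈ -20.060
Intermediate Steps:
b(w, O) = -4
p(t) = √(-4 + t² + 5*t) (p(t) = √((t² + 5*t) - 4) = √(-4 + t² + 5*t))
(9/8 + b(-5, -1)/p(3))*(-87) = (9/8 - 4/√(-4 + 3² + 5*3))*(-87) = (9*(⅛) - 4/√(-4 + 9 + 15))*(-87) = (9/8 - 4*√5/10)*(-87) = (9/8 - 2*√5/5)*(-87) = -783/8 + 174*√5/5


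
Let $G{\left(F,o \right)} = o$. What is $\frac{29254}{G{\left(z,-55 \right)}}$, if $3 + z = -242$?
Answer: $- \frac{29254}{55} \approx -531.89$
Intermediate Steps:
$z = -245$ ($z = -3 - 242 = -245$)
$\frac{29254}{G{\left(z,-55 \right)}} = \frac{29254}{-55} = 29254 \left(- \frac{1}{55}\right) = - \frac{29254}{55}$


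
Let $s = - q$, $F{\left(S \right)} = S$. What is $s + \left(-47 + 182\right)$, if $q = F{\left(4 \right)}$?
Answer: $131$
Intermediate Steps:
$q = 4$
$s = -4$ ($s = \left(-1\right) 4 = -4$)
$s + \left(-47 + 182\right) = -4 + \left(-47 + 182\right) = -4 + 135 = 131$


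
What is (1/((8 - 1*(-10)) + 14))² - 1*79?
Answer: -80895/1024 ≈ -78.999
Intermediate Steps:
(1/((8 - 1*(-10)) + 14))² - 1*79 = (1/((8 + 10) + 14))² - 79 = (1/(18 + 14))² - 79 = (1/32)² - 79 = 1/1024 - 79 = -80895/1024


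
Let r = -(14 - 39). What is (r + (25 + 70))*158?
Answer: 18960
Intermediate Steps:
r = 25 (r = -1*(-25) = 25)
(r + (25 + 70))*158 = (25 + (25 + 70))*158 = (25 + 95)*158 = 120*158 = 18960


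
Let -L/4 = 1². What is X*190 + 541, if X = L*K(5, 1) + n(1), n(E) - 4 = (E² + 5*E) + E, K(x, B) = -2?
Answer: 4151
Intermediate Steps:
n(E) = 4 + E² + 6*E (n(E) = 4 + ((E² + 5*E) + E) = 4 + (E² + 6*E) = 4 + E² + 6*E)
L = -4 (L = -4*1² = -4*1 = -4)
X = 19 (X = -4*(-2) + (4 + 1² + 6*1) = 8 + (4 + 1 + 6) = 8 + 11 = 19)
X*190 + 541 = 19*190 + 541 = 3610 + 541 = 4151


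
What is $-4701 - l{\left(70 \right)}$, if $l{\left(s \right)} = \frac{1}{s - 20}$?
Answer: $- \frac{235051}{50} \approx -4701.0$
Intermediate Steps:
$l{\left(s \right)} = \frac{1}{-20 + s}$
$-4701 - l{\left(70 \right)} = -4701 - \frac{1}{-20 + 70} = -4701 - \frac{1}{50} = - \frac{235051}{50}$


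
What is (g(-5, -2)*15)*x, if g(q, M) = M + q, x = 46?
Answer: -4830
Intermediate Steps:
(g(-5, -2)*15)*x = ((-2 - 5)*15)*46 = -7*15*46 = -105*46 = -4830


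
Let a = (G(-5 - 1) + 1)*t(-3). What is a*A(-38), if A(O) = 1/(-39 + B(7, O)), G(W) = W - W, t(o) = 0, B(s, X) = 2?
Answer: 0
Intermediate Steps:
G(W) = 0
A(O) = -1/37 (A(O) = 1/(-39 + 2) = 1/(-37) = -1/37)
a = 0 (a = (0 + 1)*0 = 1*0 = 0)
a*A(-38) = 0*(-1/37) = 0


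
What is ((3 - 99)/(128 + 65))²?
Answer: 9216/37249 ≈ 0.24742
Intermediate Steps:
((3 - 99)/(128 + 65))² = (-96/193)² = 9216/37249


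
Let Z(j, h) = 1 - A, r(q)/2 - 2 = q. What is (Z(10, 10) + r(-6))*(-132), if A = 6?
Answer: 1716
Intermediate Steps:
r(q) = 4 + 2*q
Z(j, h) = -5 (Z(j, h) = 1 - 1*6 = 1 - 6 = -5)
(Z(10, 10) + r(-6))*(-132) = (-5 + (4 + 2*(-6)))*(-132) = (-5 + (4 - 12))*(-132) = (-5 - 8)*(-132) = -13*(-132) = 1716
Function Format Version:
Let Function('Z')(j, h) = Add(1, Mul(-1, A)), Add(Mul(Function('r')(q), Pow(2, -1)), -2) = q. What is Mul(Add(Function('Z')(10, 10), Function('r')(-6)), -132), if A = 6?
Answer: 1716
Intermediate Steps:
Function('r')(q) = Add(4, Mul(2, q))
Function('Z')(j, h) = -5 (Function('Z')(j, h) = Add(1, Mul(-1, 6)) = Add(1, -6) = -5)
Mul(Add(Function('Z')(10, 10), Function('r')(-6)), -132) = Mul(Add(-5, Add(4, Mul(2, -6))), -132) = Mul(Add(-5, Add(4, -12)), -132) = Mul(Add(-5, -8), -132) = Mul(-13, -132) = 1716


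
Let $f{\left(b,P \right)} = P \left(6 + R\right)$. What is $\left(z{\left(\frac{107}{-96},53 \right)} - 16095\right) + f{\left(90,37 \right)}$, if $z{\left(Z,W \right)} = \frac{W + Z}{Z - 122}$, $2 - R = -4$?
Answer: $- \frac{184984150}{11819} \approx -15651.0$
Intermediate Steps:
$R = 6$ ($R = 2 - -4 = 2 + 4 = 6$)
$z{\left(Z,W \right)} = \frac{W + Z}{-122 + Z}$
$f{\left(b,P \right)} = 12 P$ ($f{\left(b,P \right)} = P \left(6 + 6\right) = P 12 = 12 P$)
$\left(z{\left(\frac{107}{-96},53 \right)} - 16095\right) + f{\left(90,37 \right)} = \left(\frac{53 + \frac{107}{-96}}{-122 + \frac{107}{-96}} - 16095\right) + 12 \cdot 37 = \left(\frac{53 + 107 \left(- \frac{1}{96}\right)}{-122 + 107 \left(- \frac{1}{96}\right)} - 16095\right) + 444 = \left(\frac{53 - \frac{107}{96}}{-122 - \frac{107}{96}} - 16095\right) + 444 = \left(\frac{1}{- \frac{11819}{96}} \cdot \frac{4981}{96} - 16095\right) + 444 = \left(\left(- \frac{96}{11819}\right) \frac{4981}{96} - 16095\right) + 444 = \left(- \frac{4981}{11819} - 16095\right) + 444 = - \frac{190231786}{11819} + 444 = - \frac{184984150}{11819}$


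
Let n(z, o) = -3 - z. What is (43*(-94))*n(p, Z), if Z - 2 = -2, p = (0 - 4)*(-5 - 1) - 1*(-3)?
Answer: 121260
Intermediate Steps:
p = 27 (p = -4*(-6) + 3 = 24 + 3 = 27)
Z = 0 (Z = 2 - 2 = 0)
(43*(-94))*n(p, Z) = (43*(-94))*(-3 - 1*27) = -4042*(-3 - 27) = -4042*(-30) = 121260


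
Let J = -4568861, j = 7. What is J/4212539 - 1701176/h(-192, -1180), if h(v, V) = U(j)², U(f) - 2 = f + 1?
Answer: -1791681782991/105313475 ≈ -17013.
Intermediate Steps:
U(f) = 3 + f (U(f) = 2 + (f + 1) = 2 + (1 + f) = 3 + f)
h(v, V) = 100 (h(v, V) = (3 + 7)² = 10² = 100)
J/4212539 - 1701176/h(-192, -1180) = -4568861/4212539 - 1701176/100 = -4568861*1/4212539 - 1701176*1/100 = -4568861/4212539 - 425294/25 = -1791681782991/105313475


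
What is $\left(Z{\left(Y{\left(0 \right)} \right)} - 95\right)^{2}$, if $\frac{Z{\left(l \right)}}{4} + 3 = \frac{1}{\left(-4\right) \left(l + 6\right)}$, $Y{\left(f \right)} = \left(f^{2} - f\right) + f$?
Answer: $\frac{413449}{36} \approx 11485.0$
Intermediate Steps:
$Y{\left(f \right)} = f^{2}$
$Z{\left(l \right)} = -12 + \frac{4}{-24 - 4 l}$ ($Z{\left(l \right)} = -12 + \frac{4}{\left(-4\right) \left(l + 6\right)} = -12 + \frac{4}{\left(-4\right) \left(6 + l\right)} = -12 + \frac{4}{-24 - 4 l}$)
$\left(Z{\left(Y{\left(0 \right)} \right)} - 95\right)^{2} = \left(\frac{-73 - 12 \cdot 0^{2}}{6 + 0^{2}} - 95\right)^{2} = \left(\frac{-73 - 0}{6 + 0} - 95\right)^{2} = \left(\frac{-73 + 0}{6} - 95\right)^{2} = \left(\frac{1}{6} \left(-73\right) - 95\right)^{2} = \left(- \frac{73}{6} - 95\right)^{2} = \left(- \frac{643}{6}\right)^{2} = \frac{413449}{36}$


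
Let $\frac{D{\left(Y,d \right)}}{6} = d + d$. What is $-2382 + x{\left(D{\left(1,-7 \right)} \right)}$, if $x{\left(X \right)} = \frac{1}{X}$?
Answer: $- \frac{200089}{84} \approx -2382.0$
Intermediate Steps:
$D{\left(Y,d \right)} = 12 d$ ($D{\left(Y,d \right)} = 6 \left(d + d\right) = 6 \cdot 2 d = 12 d$)
$-2382 + x{\left(D{\left(1,-7 \right)} \right)} = -2382 + \frac{1}{12 \left(-7\right)} = -2382 + \frac{1}{-84} = -2382 - \frac{1}{84} = - \frac{200089}{84}$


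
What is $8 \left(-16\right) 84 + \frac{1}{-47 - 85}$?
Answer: $- \frac{1419265}{132} \approx -10752.0$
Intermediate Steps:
$8 \left(-16\right) 84 + \frac{1}{-47 - 85} = \left(-128\right) 84 + \frac{1}{-132} = -10752 - \frac{1}{132} = - \frac{1419265}{132}$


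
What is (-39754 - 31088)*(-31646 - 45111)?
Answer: 5437619394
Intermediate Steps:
(-39754 - 31088)*(-31646 - 45111) = -70842*(-76757) = 5437619394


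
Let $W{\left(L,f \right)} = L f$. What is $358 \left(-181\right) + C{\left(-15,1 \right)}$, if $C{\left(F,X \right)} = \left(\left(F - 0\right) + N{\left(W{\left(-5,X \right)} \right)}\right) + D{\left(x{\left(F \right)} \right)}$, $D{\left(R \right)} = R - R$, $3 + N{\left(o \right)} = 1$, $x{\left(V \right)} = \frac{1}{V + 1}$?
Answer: $-64815$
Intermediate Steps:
$x{\left(V \right)} = \frac{1}{1 + V}$
$N{\left(o \right)} = -2$ ($N{\left(o \right)} = -3 + 1 = -2$)
$D{\left(R \right)} = 0$
$C{\left(F,X \right)} = -2 + F$ ($C{\left(F,X \right)} = \left(\left(F - 0\right) - 2\right) + 0 = \left(\left(F + 0\right) - 2\right) + 0 = \left(F - 2\right) + 0 = \left(-2 + F\right) + 0 = -2 + F$)
$358 \left(-181\right) + C{\left(-15,1 \right)} = 358 \left(-181\right) - 17 = -64798 - 17 = -64815$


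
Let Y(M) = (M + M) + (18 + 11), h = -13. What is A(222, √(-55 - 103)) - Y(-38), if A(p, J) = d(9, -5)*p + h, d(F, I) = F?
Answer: 2032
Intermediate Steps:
Y(M) = 29 + 2*M (Y(M) = 2*M + 29 = 29 + 2*M)
A(p, J) = -13 + 9*p (A(p, J) = 9*p - 13 = -13 + 9*p)
A(222, √(-55 - 103)) - Y(-38) = (-13 + 9*222) - (29 + 2*(-38)) = (-13 + 1998) - (29 - 76) = 1985 - 1*(-47) = 1985 + 47 = 2032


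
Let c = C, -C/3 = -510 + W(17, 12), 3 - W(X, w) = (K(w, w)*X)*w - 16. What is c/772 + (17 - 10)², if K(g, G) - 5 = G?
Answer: 49705/772 ≈ 64.385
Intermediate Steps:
K(g, G) = 5 + G
W(X, w) = 19 - X*w*(5 + w) (W(X, w) = 3 - (((5 + w)*X)*w - 16) = 3 - ((X*(5 + w))*w - 16) = 3 - (X*w*(5 + w) - 16) = 3 - (-16 + X*w*(5 + w)) = 3 + (16 - X*w*(5 + w)) = 19 - X*w*(5 + w))
C = 11877 (C = -3*(-510 + (19 - 1*17*12*(5 + 12))) = -3*(-510 + (19 - 1*17*12*17)) = -3*(-510 + (19 - 3468)) = -3*(-510 - 3449) = -3*(-3959) = 11877)
c = 11877
c/772 + (17 - 10)² = 11877/772 + (17 - 10)² = 11877*(1/772) + 7² = 11877/772 + 49 = 49705/772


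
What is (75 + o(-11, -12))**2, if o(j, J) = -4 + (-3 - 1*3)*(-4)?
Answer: 9025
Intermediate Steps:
o(j, J) = 20 (o(j, J) = -4 + (-3 - 3)*(-4) = -4 - 6*(-4) = -4 + 24 = 20)
(75 + o(-11, -12))**2 = (75 + 20)**2 = 95**2 = 9025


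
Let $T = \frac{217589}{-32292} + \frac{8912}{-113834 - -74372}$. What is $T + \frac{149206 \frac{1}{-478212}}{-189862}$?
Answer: $- \frac{1398843825573537569}{200867684794505001} \approx -6.964$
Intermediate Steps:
$T = - \frac{1479047237}{212384484}$ ($T = 217589 \left(- \frac{1}{32292}\right) + \frac{8912}{-113834 + 74372} = - \frac{217589}{32292} + \frac{8912}{-39462} = - \frac{217589}{32292} + 8912 \left(- \frac{1}{39462}\right) = - \frac{217589}{32292} - \frac{4456}{19731} = - \frac{1479047237}{212384484} \approx -6.964$)
$T + \frac{149206 \frac{1}{-478212}}{-189862} = - \frac{1479047237}{212384484} + \frac{149206 \frac{1}{-478212}}{-189862} = - \frac{1479047237}{212384484} + 149206 \left(- \frac{1}{478212}\right) \left(- \frac{1}{189862}\right) = - \frac{1479047237}{212384484} - - \frac{74603}{45397143372} = - \frac{1479047237}{212384484} + \frac{74603}{45397143372} = - \frac{1398843825573537569}{200867684794505001}$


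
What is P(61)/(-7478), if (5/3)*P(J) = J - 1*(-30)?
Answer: -273/37390 ≈ -0.0073014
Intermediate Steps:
P(J) = 18 + 3*J/5 (P(J) = 3*(J - 1*(-30))/5 = 3*(J + 30)/5 = 3*(30 + J)/5 = 18 + 3*J/5)
P(61)/(-7478) = (18 + (3/5)*61)/(-7478) = (18 + 183/5)*(-1/7478) = (273/5)*(-1/7478) = -273/37390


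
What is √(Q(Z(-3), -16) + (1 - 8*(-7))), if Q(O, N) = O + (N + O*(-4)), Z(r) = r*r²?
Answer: √122 ≈ 11.045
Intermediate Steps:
Z(r) = r³
Q(O, N) = N - 3*O (Q(O, N) = O + (N - 4*O) = N - 3*O)
√(Q(Z(-3), -16) + (1 - 8*(-7))) = √((-16 - 3*(-3)³) + (1 - 8*(-7))) = √((-16 - 3*(-27)) + (1 + 56)) = √((-16 + 81) + 57) = √(65 + 57) = √122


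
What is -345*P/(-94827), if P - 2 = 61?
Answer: 7245/31609 ≈ 0.22921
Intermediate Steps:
P = 63 (P = 2 + 61 = 63)
-345*P/(-94827) = -345*63/(-94827) = -21735*(-1/94827) = 7245/31609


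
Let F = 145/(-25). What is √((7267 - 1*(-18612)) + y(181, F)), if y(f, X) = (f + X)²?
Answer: √1414351/5 ≈ 237.85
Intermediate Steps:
F = -29/5 (F = 145*(-1/25) = -29/5 ≈ -5.8000)
y(f, X) = (X + f)²
√((7267 - 1*(-18612)) + y(181, F)) = √((7267 - 1*(-18612)) + (-29/5 + 181)²) = √((7267 + 18612) + (876/5)²) = √(25879 + 767376/25) = √(1414351/25) = √1414351/5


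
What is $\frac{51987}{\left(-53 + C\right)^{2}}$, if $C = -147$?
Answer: $\frac{51987}{40000} \approx 1.2997$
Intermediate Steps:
$\frac{51987}{\left(-53 + C\right)^{2}} = \frac{51987}{\left(-53 - 147\right)^{2}} = \frac{51987}{\left(-200\right)^{2}} = \frac{51987}{40000}$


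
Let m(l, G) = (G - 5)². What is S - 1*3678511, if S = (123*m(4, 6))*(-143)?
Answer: -3696100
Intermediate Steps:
m(l, G) = (-5 + G)²
S = -17589 (S = (123*(-5 + 6)²)*(-143) = (123*1²)*(-143) = (123*1)*(-143) = 123*(-143) = -17589)
S - 1*3678511 = -17589 - 1*3678511 = -17589 - 3678511 = -3696100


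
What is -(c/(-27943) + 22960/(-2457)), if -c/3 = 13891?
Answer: 77025817/9807993 ≈ 7.8534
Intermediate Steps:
c = -41673 (c = -3*13891 = -41673)
-(c/(-27943) + 22960/(-2457)) = -(-41673/(-27943) + 22960/(-2457)) = -(-41673*(-1/27943) + 22960*(-1/2457)) = -(41673/27943 - 3280/351) = -1*(-77025817/9807993) = 77025817/9807993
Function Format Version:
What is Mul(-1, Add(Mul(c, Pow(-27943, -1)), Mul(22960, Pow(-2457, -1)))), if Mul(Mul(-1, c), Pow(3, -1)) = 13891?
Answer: Rational(77025817, 9807993) ≈ 7.8534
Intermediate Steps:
c = -41673 (c = Mul(-3, 13891) = -41673)
Mul(-1, Add(Mul(c, Pow(-27943, -1)), Mul(22960, Pow(-2457, -1)))) = Mul(-1, Add(Mul(-41673, Pow(-27943, -1)), Mul(22960, Pow(-2457, -1)))) = Mul(-1, Add(Mul(-41673, Rational(-1, 27943)), Mul(22960, Rational(-1, 2457)))) = Mul(-1, Add(Rational(41673, 27943), Rational(-3280, 351))) = Mul(-1, Rational(-77025817, 9807993)) = Rational(77025817, 9807993)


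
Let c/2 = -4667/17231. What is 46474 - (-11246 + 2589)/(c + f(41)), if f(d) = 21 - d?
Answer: 16300489429/353954 ≈ 46053.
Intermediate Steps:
c = -9334/17231 (c = 2*(-4667/17231) = -9334/17231 ≈ -0.54170)
46474 - (-11246 + 2589)/(c + f(41)) = 46474 - (-11246 + 2589)/(-9334/17231 + (21 - 1*41)) = 46474 - (-8657)/(-9334/17231 + (21 - 41)) = 46474 - (-8657)/(-9334/17231 - 20) = 46474 - (-8657)/(-353954/17231) = 46474 - (-8657)*(-17231)/353954 = 46474 - 1*149168767/353954 = 46474 - 149168767/353954 = 16300489429/353954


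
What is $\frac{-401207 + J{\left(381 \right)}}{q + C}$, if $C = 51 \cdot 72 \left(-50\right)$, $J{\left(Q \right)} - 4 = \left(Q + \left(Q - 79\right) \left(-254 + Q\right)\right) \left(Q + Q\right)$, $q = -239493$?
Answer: $- \frac{29114867}{423093} \approx -68.814$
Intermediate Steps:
$J{\left(Q \right)} = 4 + 2 Q \left(Q + \left(-254 + Q\right) \left(-79 + Q\right)\right)$ ($J{\left(Q \right)} = 4 + \left(Q + \left(Q - 79\right) \left(-254 + Q\right)\right) \left(Q + Q\right) = 4 + \left(Q + \left(-79 + Q\right) \left(-254 + Q\right)\right) 2 Q = 4 + \left(Q + \left(-254 + Q\right) \left(-79 + Q\right)\right) 2 Q = 4 + 2 Q \left(Q + \left(-254 + Q\right) \left(-79 + Q\right)\right)$)
$C = -183600$ ($C = 3672 \left(-50\right) = -183600$)
$\frac{-401207 + J{\left(381 \right)}}{q + C} = \frac{-401207 + \left(4 - 664 \cdot 381^{2} + 2 \cdot 381^{3} + 40132 \cdot 381\right)}{-239493 - 183600} = \frac{-401207 + \left(4 - 96386904 + 2 \cdot 55306341 + 15290292\right)}{-423093} = \left(-401207 + \left(4 - 96386904 + 110612682 + 15290292\right)\right) \left(- \frac{1}{423093}\right) = \left(-401207 + 29516074\right) \left(- \frac{1}{423093}\right) = 29114867 \left(- \frac{1}{423093}\right) = - \frac{29114867}{423093}$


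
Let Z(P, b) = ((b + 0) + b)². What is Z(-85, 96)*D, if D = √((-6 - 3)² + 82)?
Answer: 36864*√163 ≈ 4.7065e+5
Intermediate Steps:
Z(P, b) = 4*b² (Z(P, b) = (b + b)² = (2*b)² = 4*b²)
D = √163 (D = √((-9)² + 82) = √(81 + 82) = √163 ≈ 12.767)
Z(-85, 96)*D = (4*96²)*√163 = (4*9216)*√163 = 36864*√163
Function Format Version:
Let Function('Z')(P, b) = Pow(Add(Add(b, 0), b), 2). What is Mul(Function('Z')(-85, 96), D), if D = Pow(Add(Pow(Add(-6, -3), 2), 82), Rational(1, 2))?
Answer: Mul(36864, Pow(163, Rational(1, 2))) ≈ 4.7065e+5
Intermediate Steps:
Function('Z')(P, b) = Mul(4, Pow(b, 2)) (Function('Z')(P, b) = Pow(Add(b, b), 2) = Pow(Mul(2, b), 2) = Mul(4, Pow(b, 2)))
D = Pow(163, Rational(1, 2)) (D = Pow(Add(Pow(-9, 2), 82), Rational(1, 2)) = Pow(Add(81, 82), Rational(1, 2)) = Pow(163, Rational(1, 2)) ≈ 12.767)
Mul(Function('Z')(-85, 96), D) = Mul(Mul(4, Pow(96, 2)), Pow(163, Rational(1, 2))) = Mul(Mul(4, 9216), Pow(163, Rational(1, 2))) = Mul(36864, Pow(163, Rational(1, 2)))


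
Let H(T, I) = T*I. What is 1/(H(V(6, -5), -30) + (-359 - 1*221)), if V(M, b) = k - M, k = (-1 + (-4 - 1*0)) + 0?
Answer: -1/250 ≈ -0.0040000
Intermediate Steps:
k = -5 (k = (-1 + (-4 + 0)) + 0 = (-1 - 4) + 0 = -5 + 0 = -5)
V(M, b) = -5 - M
H(T, I) = I*T
1/(H(V(6, -5), -30) + (-359 - 1*221)) = 1/(-30*(-5 - 1*6) + (-359 - 1*221)) = 1/(-30*(-5 - 6) + (-359 - 221)) = 1/(-30*(-11) - 580) = 1/(330 - 580) = 1/(-250) = -1/250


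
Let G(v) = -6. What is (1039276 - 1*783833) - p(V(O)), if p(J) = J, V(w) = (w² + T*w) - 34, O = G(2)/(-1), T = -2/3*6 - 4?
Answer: 255489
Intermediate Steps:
T = -8 (T = -2*⅓*6 - 4 = -⅔*6 - 4 = -4 - 4 = -8)
O = 6 (O = -6/(-1) = -6*(-1) = 6)
V(w) = -34 + w² - 8*w (V(w) = (w² - 8*w) - 34 = -34 + w² - 8*w)
(1039276 - 1*783833) - p(V(O)) = (1039276 - 1*783833) - (-34 + 6² - 8*6) = (1039276 - 783833) - (-34 + 36 - 48) = 255443 - 1*(-46) = 255443 + 46 = 255489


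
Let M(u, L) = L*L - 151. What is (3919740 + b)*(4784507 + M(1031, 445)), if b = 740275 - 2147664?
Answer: 12517489887731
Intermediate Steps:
M(u, L) = -151 + L² (M(u, L) = L² - 151 = -151 + L²)
b = -1407389
(3919740 + b)*(4784507 + M(1031, 445)) = (3919740 - 1407389)*(4784507 + (-151 + 445²)) = 2512351*(4784507 + (-151 + 198025)) = 2512351*(4784507 + 197874) = 2512351*4982381 = 12517489887731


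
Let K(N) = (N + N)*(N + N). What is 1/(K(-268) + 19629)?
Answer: 1/306925 ≈ 3.2581e-6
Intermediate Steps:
K(N) = 4*N² (K(N) = (2*N)*(2*N) = 4*N²)
1/(K(-268) + 19629) = 1/(4*(-268)² + 19629) = 1/(4*71824 + 19629) = 1/(287296 + 19629) = 1/306925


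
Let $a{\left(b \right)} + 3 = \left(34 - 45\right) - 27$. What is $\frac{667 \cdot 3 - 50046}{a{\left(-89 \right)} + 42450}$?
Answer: $- \frac{48045}{42409} \approx -1.1329$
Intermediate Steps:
$a{\left(b \right)} = -41$ ($a{\left(b \right)} = -3 + \left(\left(34 - 45\right) - 27\right) = -3 - 38 = -41$)
$\frac{667 \cdot 3 - 50046}{a{\left(-89 \right)} + 42450} = \frac{667 \cdot 3 - 50046}{-41 + 42450} = \frac{2001 - 50046}{42409} = \left(-48045\right) \frac{1}{42409} = - \frac{48045}{42409}$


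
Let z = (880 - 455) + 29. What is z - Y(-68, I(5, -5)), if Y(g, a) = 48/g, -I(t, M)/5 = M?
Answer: 7730/17 ≈ 454.71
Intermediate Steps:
I(t, M) = -5*M
z = 454 (z = 425 + 29 = 454)
z - Y(-68, I(5, -5)) = 454 - 48/(-68) = 454 - 48*(-1)/68 = 454 - 1*(-12/17) = 454 + 12/17 = 7730/17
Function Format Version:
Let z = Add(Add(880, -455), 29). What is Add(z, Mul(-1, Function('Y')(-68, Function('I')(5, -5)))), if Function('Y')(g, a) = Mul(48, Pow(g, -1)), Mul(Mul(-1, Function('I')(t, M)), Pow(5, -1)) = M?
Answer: Rational(7730, 17) ≈ 454.71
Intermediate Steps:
Function('I')(t, M) = Mul(-5, M)
z = 454 (z = Add(425, 29) = 454)
Add(z, Mul(-1, Function('Y')(-68, Function('I')(5, -5)))) = Add(454, Mul(-1, Mul(48, Pow(-68, -1)))) = Add(454, Mul(-1, Mul(48, Rational(-1, 68)))) = Add(454, Mul(-1, Rational(-12, 17))) = Add(454, Rational(12, 17)) = Rational(7730, 17)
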